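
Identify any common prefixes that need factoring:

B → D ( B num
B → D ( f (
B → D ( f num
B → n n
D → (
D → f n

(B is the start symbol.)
Left-factoring is needed when two productions for the same non-terminal
share a common prefix on the right-hand side.

Productions for B:
  B → D ( B num
  B → D ( f (
  B → D ( f num
  B → n n
Productions for D:
  D → (
  D → f n

Found common prefix 'D (' in productions for B

Answer: Yes, B has productions with common prefix 'D ('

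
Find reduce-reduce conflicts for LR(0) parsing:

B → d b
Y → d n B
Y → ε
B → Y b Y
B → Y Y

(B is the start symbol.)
A reduce-reduce conflict occurs when an LR(0) state has two complete items [A → α .] and [B → β .] — both call for a reduction, and with no lookahead the parser cannot choose between them.

Augment with B' → B and build the canonical LR(0) collection (I0 = CLOSURE({[B' → . B]}), then GOTO on every symbol after a dot until no new states appear). It has 11 states:
  I0: { [B → . Y Y], [B → . Y b Y], [B → . d b], [B' → . B], [Y → . d n B], [Y → .] }  — shift, reduce
  I1: { [B' → B .] }  — accept
  I2: { [B → Y . Y], [B → Y . b Y], [Y → . d n B], [Y → .] }  — shift, reduce
  I3: { [B → d . b], [Y → d . n B] }  — shift
  I4: { [B → d b .] }  — reduce
  I5: { [B → . Y Y], [B → . Y b Y], [B → . d b], [Y → . d n B], [Y → .], [Y → d n . B] }  — shift, reduce
  I6: { [Y → d n B .] }  — reduce
  I7: { [B → Y Y .] }  — reduce
  I8: { [B → Y b . Y], [Y → . d n B], [Y → .] }  — shift, reduce
  I9: { [Y → d . n B] }  — shift
  I10: { [B → Y b Y .] }  — reduce

No state contains more than one complete item.

Answer: No reduce-reduce conflicts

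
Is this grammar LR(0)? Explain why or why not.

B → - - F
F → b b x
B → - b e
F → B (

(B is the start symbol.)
Yes, the grammar is LR(0)

Augment with B' → B and build the canonical LR(0) collection (I0 = CLOSURE({[B' → . B]}), then GOTO on every symbol after a dot until no new states appear). It has 12 states:
  I0: { [B → . - - F], [B → . - b e], [B' → . B] }  — shift
  I1: { [B → - . - F], [B → - . b e] }  — shift
  I2: { [B' → B .] }  — accept
  I3: { [B → - - . F], [B → . - - F], [B → . - b e], [F → . B (], [F → . b b x] }  — shift
  I4: { [B → - b . e] }  — shift
  I5: { [B → - b e .] }  — reduce
  I6: { [F → B . (] }  — shift
  I7: { [B → - - F .] }  — reduce
  I8: { [F → b . b x] }  — shift
  I9: { [F → b b . x] }  — shift
  I10: { [F → b b x .] }  — reduce
  I11: { [F → B ( .] }  — reduce

Every state is either a pure shift/goto state or contains exactly one complete item and nothing to shift — no conflicts. The grammar is LR(0).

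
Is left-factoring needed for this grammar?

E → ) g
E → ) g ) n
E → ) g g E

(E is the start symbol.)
Yes, E has productions with common prefix ') g'

Left-factoring is needed when two productions for the same non-terminal
share a common prefix on the right-hand side.

Productions for E:
  E → ) g
  E → ) g ) n
  E → ) g g E

Found common prefix ') g' in productions for E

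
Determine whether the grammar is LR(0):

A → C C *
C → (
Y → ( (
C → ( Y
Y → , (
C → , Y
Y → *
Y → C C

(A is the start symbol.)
No. Shift-reduce conflict between [C → ( .] and [C → . (]

Augment with A' → A and build the canonical LR(0) collection (I0 = CLOSURE({[A' → . A]}), then GOTO on every symbol after a dot until no new states appear). It has 16 states:
  I0: { [A → . C C *], [A' → . A], [C → . ( Y], [C → . (], [C → . , Y] }  — shift
  I1: { [C → ( . Y], [C → ( .], [C → . ( Y], [C → . (], [C → . , Y], [Y → . ( (], [Y → . *], [Y → . , (], [Y → . C C] }  — shift, reduce
  I2: { [C → , . Y], [C → . ( Y], [C → . (], [C → . , Y], [Y → . ( (], [Y → . *], [Y → . , (], [Y → . C C] }  — shift
  I3: { [A' → A .] }  — accept
  I4: { [A → C . C *], [C → . ( Y], [C → . (], [C → . , Y] }  — shift
  I5: { [A → C C . *] }  — shift
  I6: { [A → C C * .] }  — reduce
  I7: { [C → ( . Y], [C → ( .], [C → . ( Y], [C → . (], [C → . , Y], [Y → ( . (], [Y → . ( (], [Y → . *], [Y → . , (], [Y → . C C] }  — shift, reduce
  I8: { [Y → * .] }  — reduce
  I9: { [C → , . Y], [C → . ( Y], [C → . (], [C → . , Y], [Y → , . (], [Y → . ( (], [Y → . *], [Y → . , (], [Y → . C C] }  — shift
  I10: { [C → . ( Y], [C → . (], [C → . , Y], [Y → C . C] }  — shift
  I11: { [C → , Y .] }  — reduce
  I12: { [Y → C C .] }  — reduce
  I13: { [C → ( . Y], [C → ( .], [C → . ( Y], [C → . (], [C → . , Y], [Y → ( . (], [Y → , ( .], [Y → . ( (], [Y → . *], [Y → . , (], [Y → . C C] }  — shift, 2 reduces
  I14: { [C → ( . Y], [C → ( .], [C → . ( Y], [C → . (], [C → . , Y], [Y → ( ( .], [Y → ( . (], [Y → . ( (], [Y → . *], [Y → . , (], [Y → . C C] }  — shift, 2 reduces
  I15: { [C → ( Y .] }  — reduce

Conflict in state I1:
  Shift-reduce conflict between [C → ( .] and [C → . (]
So the grammar is NOT LR(0).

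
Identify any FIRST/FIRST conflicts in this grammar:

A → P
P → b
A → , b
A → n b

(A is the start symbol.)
A FIRST/FIRST conflict occurs when two productions N → α and N → β for the same non-terminal have FIRST(α) ∩ FIRST(β) ≠ ∅ (with ε ∈ FIRST of a nullable right-hand side, so two nullable alternatives also conflict).

FIRST sets of the non-terminals at (or reachable through a nullable prefix from) the front of some alternative:
  FIRST(P) = { 'b' }

Productions for A:
  A → P: FIRST = { 'b' }
  A → , b: FIRST = { ',' }
  A → n b: FIRST = { 'n' }
P has only one production, so no FIRST/FIRST conflict is possible there.

All alternatives of each non-terminal have pairwise disjoint FIRST sets.

Answer: No FIRST/FIRST conflicts.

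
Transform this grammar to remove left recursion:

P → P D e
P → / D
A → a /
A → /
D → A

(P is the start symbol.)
P is directly left-recursive. The standard transformation for
  A → A α₁ | ... | A α_m | β₁ | ... | β_n
is
  A  → β₁ A' | ... | β_n A'
  A' → α₁ A' | ... | α_m A' | ε

P → / D becomes P → / D P'
P → P D e becomes P' → D e P'
Add P' → ε

Productions for other non-terminals are unchanged:
  A → a /
  A → /
  D → A

Resulting grammar:
P → / D P'
P' → D e P'
P' → ε
A → a /
A → /
D → A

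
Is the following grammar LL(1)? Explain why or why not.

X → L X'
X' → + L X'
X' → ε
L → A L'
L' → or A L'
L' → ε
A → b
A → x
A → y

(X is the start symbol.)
A grammar is LL(1) if for each non-terminal N with multiple productions, the predict sets of those productions are pairwise disjoint, where PREDICT(N → α) = (FIRST(α) \ {ε}) ∪ (FOLLOW(N) if α ⇒* ε).

Relevant sets:
  FOLLOW(X') = { $ }
  FOLLOW(L') = { $, '+' }

For X':
  PREDICT(X' → '+' L X') = { '+' }
  PREDICT(X' → ε) = { $ }
For L':
  PREDICT(L' → or A L') = { 'or' }
  PREDICT(L' → ε) = { $, '+' }
For A:
  PREDICT(A → b) = { 'b' }
  PREDICT(A → x) = { 'x' }
  PREDICT(A → y) = { 'y' }
X, L have a single production, so nothing to check there.

All predict sets are disjoint. The grammar IS LL(1).

Answer: Yes, the grammar is LL(1).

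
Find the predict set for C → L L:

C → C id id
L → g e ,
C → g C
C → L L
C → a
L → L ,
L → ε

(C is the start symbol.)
{ $, ',', 'g', 'id' }

PREDICT(C → L L) = (FIRST(RHS) \ {ε}) ∪ (FOLLOW(C) if ε ∈ FIRST(RHS), i.e. RHS ⇒* ε)
FIRST(L) = { ',', 'g', ε }
FIRST(L L) = { ',', 'g', ε }
ε ∈ FIRST(L L) (the right-hand side is nullable), so add FOLLOW(C) = { $, 'id' }
PREDICT(C → L L) = { $, ',', 'g', 'id' }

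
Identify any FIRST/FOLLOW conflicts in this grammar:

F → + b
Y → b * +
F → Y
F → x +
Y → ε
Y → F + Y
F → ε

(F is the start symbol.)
Yes. F → '+' b with FOLLOW(F) on { '+' }; F → Y with FOLLOW(F) on { '+' }; Y → F '+' Y with FOLLOW(Y) on { '+' }

A FIRST/FOLLOW conflict occurs when a non-terminal N has a nullable alternative N → β (β ⇒* ε) and another alternative N → α with FIRST(α) ∩ FOLLOW(N) ≠ ∅: on such a lookahead the parser cannot decide between expanding α and letting N vanish via β.

Nullable non-terminals: F, Y.
FIRST sets used below: FIRST(Y) = { '+', 'b', 'x', ε }, FIRST(F) = { '+', 'b', 'x', ε }

F: nullable alternative(s) F → Y, F → ε; FOLLOW(F) = { $, '+' }
  F → + b: FIRST \ {ε} = { '+' } — overlaps FOLLOW(F) on { '+' }: CONFLICT
  F → Y: FIRST \ {ε} = { '+', 'b', 'x' } — overlaps FOLLOW(F) on { '+' }: CONFLICT
  F → x +: FIRST \ {ε} = { 'x' } — disjoint from FOLLOW(F)
  F → ε: FIRST \ {ε} = { } — disjoint from FOLLOW(F)

Y: nullable alternative(s) Y → ε; FOLLOW(Y) = { $, '+' }
  Y → b * +: FIRST \ {ε} = { 'b' } — disjoint from FOLLOW(Y)
  Y → ε: FIRST \ {ε} = { } — this is the only nullable alternative, skip
  Y → F + Y: FIRST \ {ε} = { '+', 'b', 'x' } — overlaps FOLLOW(Y) on { '+' }: CONFLICT

So the grammar has 3 FIRST/FOLLOW conflicts (marked CONFLICT above).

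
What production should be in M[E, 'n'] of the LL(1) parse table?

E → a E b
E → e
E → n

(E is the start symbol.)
E → n

To find M[E, 'n'], we find productions for E where 'n' is in the predict set (PREDICT(N → α) = (FIRST(α) \ {ε}) ∪ (FOLLOW(N) if α ⇒* ε)).

E → a E b: PREDICT = { 'a' }
E → e: PREDICT = { 'e' }
E → n: PREDICT = { 'n' }
  'n' is in predict set, so this production goes in M[E, 'n']

M[E, 'n'] = E → n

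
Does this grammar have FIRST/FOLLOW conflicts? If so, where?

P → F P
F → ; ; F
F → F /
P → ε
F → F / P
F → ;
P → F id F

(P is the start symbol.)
A FIRST/FOLLOW conflict occurs when a non-terminal N has a nullable alternative N → β (β ⇒* ε) and another alternative N → α with FIRST(α) ∩ FOLLOW(N) ≠ ∅: on such a lookahead the parser cannot decide between expanding α and letting N vanish via β.

Nullable non-terminals: P.
FIRST sets used below: FIRST(F) = { ';' }

P: nullable alternative(s) P → ε; FOLLOW(P) = { $, '/', ';', 'id' }
  P → F P: FIRST \ {ε} = { ';' } — overlaps FOLLOW(P) on { ';' }: CONFLICT
  P → ε: FIRST \ {ε} = { } — this is the only nullable alternative, skip
  P → F id F: FIRST \ {ε} = { ';' } — overlaps FOLLOW(P) on { ';' }: CONFLICT

F has no nullable alternative, so no FIRST/FOLLOW check is needed there.

So the grammar has 2 FIRST/FOLLOW conflicts (marked CONFLICT above).

Answer: Yes. P → F P with FOLLOW(P) on { ';' }; P → F id F with FOLLOW(P) on { ';' }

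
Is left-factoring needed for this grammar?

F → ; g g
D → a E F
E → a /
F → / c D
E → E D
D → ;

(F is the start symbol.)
Left-factoring is needed when two productions for the same non-terminal
share a common prefix on the right-hand side.

Productions for F:
  F → ; g g
  F → / c D
Productions for D:
  D → a E F
  D → ;
Productions for E:
  E → a /
  E → E D

No common prefixes found.

Answer: No, left-factoring is not needed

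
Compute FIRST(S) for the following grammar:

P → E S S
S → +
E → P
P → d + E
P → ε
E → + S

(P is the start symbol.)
To compute FIRST(S), examine every production with S on the left-hand side, reading each right-hand side left to right until a non-nullable symbol is reached.

From S → +:
  - '+' is a terminal: add '+' and stop

Collecting: FIRST(S) = { '+' }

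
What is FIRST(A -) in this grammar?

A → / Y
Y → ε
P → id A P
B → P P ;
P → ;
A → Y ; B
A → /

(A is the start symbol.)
FIRST sets of the non-terminals involved (from the grammar, by fixed-point iteration):
  FIRST(A) = { '/', ';' }

To compute FIRST(A -), process the symbols left to right:
Symbol A is a non-terminal. Add FIRST(A) \ {ε} = { '/', ';' }
A is not nullable (ε ∉ FIRST(A)), so stop here.
FIRST(A -) = { '/', ';' }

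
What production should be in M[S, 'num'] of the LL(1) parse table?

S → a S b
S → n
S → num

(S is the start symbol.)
S → num

To find M[S, 'num'], we find productions for S where 'num' is in the predict set (PREDICT(N → α) = (FIRST(α) \ {ε}) ∪ (FOLLOW(N) if α ⇒* ε)).

S → a S b: PREDICT = { 'a' }
S → n: PREDICT = { 'n' }
S → num: PREDICT = { 'num' }
  'num' is in predict set, so this production goes in M[S, 'num']

M[S, 'num'] = S → num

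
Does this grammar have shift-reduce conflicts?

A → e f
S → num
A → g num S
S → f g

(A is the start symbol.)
A shift-reduce conflict occurs when an LR(0) state has both:
  - a complete (reduce) item [A → α .] (dot at the end), and
  - a shift item [B → β . c γ] (dot before a terminal).

Augment with A' → A and build the canonical LR(0) collection (I0 = CLOSURE({[A' → . A]}), then GOTO on every symbol after a dot until no new states appear). It has 10 states:
  I0: { [A → . e f], [A → . g num S], [A' → . A] }  — shift
  I1: { [A' → A .] }  — accept
  I2: { [A → e . f] }  — shift
  I3: { [A → g . num S] }  — shift
  I4: { [A → g num . S], [S → . f g], [S → . num] }  — shift
  I5: { [A → g num S .] }  — reduce
  I6: { [S → f . g] }  — shift
  I7: { [S → num .] }  — reduce
  I8: { [S → f g .] }  — reduce
  I9: { [A → e f .] }  — reduce

No state contains both a complete item and a shift item.

Answer: No shift-reduce conflicts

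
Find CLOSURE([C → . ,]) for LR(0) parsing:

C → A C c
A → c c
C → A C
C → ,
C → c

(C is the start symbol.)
{ [C → . ,] }

Start with: [C → . ,]
The dot precedes the terminal ',', so nothing is added.

CLOSURE = { [C → . ,] }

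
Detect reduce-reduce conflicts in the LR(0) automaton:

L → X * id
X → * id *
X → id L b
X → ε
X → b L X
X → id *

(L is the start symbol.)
A reduce-reduce conflict occurs when an LR(0) state has two complete items [A → α .] and [B → β .] — both call for a reduction, and with no lookahead the parser cannot choose between them.

Augment with L' → L and build the canonical LR(0) collection (I0 = CLOSURE({[L' → . L]}), then GOTO on every symbol after a dot until no new states appear). It has 15 states:
  I0: { [L → . X * id], [L' → . L], [X → . * id *], [X → . b L X], [X → . id *], [X → . id L b], [X → .] }  — shift, reduce
  I1: { [X → * . id *] }  — shift
  I2: { [L' → L .] }  — accept
  I3: { [L → X . * id] }  — shift
  I4: { [L → . X * id], [X → . * id *], [X → . b L X], [X → . id *], [X → . id L b], [X → .], [X → b . L X] }  — shift, reduce
  I5: { [L → . X * id], [X → . * id *], [X → . b L X], [X → . id *], [X → . id L b], [X → .], [X → id . *], [X → id . L b] }  — shift, reduce
  I6: { [X → * . id *], [X → id * .] }  — shift, reduce
  I7: { [X → id L . b] }  — shift
  I8: { [X → id L b .] }  — reduce
  I9: { [X → * id . *] }  — shift
  I10: { [X → * id * .] }  — reduce
  I11: { [X → . * id *], [X → . b L X], [X → . id *], [X → . id L b], [X → .], [X → b L . X] }  — shift, reduce
  I12: { [X → b L X .] }  — reduce
  I13: { [L → X * . id] }  — shift
  I14: { [L → X * id .] }  — reduce

No state contains more than one complete item.

Answer: No reduce-reduce conflicts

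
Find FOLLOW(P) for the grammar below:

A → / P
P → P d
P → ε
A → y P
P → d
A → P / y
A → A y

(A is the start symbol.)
{ $, '/', 'd', 'y' }

In A → / P: P is at the end, add FOLLOW(A)
In P → P d: P is followed by d, add FIRST(d) \ {ε} = { 'd' }
In A → y P: P is at the end, add FOLLOW(A)
In A → P / y: P is followed by '/' y, add FIRST('/' y) \ {ε} = { '/' }

The FOLLOW sets referred to above (computed the same way, to a fixed point):
  FOLLOW(A) = { $, 'y' }

Taking the union: FOLLOW(P) = { $, '/', 'd', 'y' }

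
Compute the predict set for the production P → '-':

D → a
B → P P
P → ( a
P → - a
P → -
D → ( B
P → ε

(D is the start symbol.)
{ '-' }

PREDICT(P → '-') = (FIRST(RHS) \ {ε}) ∪ (FOLLOW(P) if ε ∈ FIRST(RHS), i.e. RHS ⇒* ε)
FIRST('-') = { '-' }
ε ∉ FIRST('-'), so FOLLOW(P) is not added.
PREDICT(P → '-') = { '-' }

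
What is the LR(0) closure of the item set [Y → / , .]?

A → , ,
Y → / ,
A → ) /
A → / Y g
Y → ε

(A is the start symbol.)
To compute CLOSURE, for each item [A → α.Bβ] where B is a non-terminal, add [B → .γ] for all productions B → γ; repeat for the newly added items until nothing changes.

Start with: [Y → / , .]
The dot is at the end, so nothing is added.

CLOSURE = { [Y → / , .] }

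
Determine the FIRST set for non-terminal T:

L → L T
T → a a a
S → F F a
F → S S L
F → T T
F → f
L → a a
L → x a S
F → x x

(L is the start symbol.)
To compute FIRST(T), examine every production with T on the left-hand side, reading each right-hand side left to right until a non-nullable symbol is reached.

From T → a a a:
  - a is a terminal: add 'a' and stop

Collecting: FIRST(T) = { 'a' }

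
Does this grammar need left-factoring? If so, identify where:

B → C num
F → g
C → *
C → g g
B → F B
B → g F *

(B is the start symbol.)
Left-factoring is needed when two productions for the same non-terminal
share a common prefix on the right-hand side.

Productions for B:
  B → C num
  B → F B
  B → g F *
Productions for C:
  C → *
  C → g g

No common prefixes found.

Answer: No, left-factoring is not needed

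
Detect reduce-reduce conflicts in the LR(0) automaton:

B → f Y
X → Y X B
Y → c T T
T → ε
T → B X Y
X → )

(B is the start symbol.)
Augment with B' → B and build the canonical LR(0) collection (I0 = CLOSURE({[B' → . B]}), then GOTO on every symbol after a dot until no new states appear). It has 14 states:
  I0: { [B → . f Y], [B' → . B] }  — shift
  I1: { [B' → B .] }  — accept
  I2: { [B → f . Y], [Y → . c T T] }  — shift
  I3: { [B → f Y .] }  — reduce
  I4: { [B → . f Y], [T → . B X Y], [T → .], [Y → c . T T] }  — shift, reduce
  I5: { [T → B . X Y], [X → . )], [X → . Y X B], [Y → . c T T] }  — shift
  I6: { [B → . f Y], [T → . B X Y], [T → .], [Y → c T . T] }  — shift, reduce
  I7: { [Y → c T T .] }  — reduce
  I8: { [X → ) .] }  — reduce
  I9: { [T → B X . Y], [Y → . c T T] }  — shift
  I10: { [X → . )], [X → . Y X B], [X → Y . X B], [Y → . c T T] }  — shift
  I11: { [B → . f Y], [X → Y X . B] }  — shift
  I12: { [X → Y X B .] }  — reduce
  I13: { [T → B X Y .] }  — reduce

No state contains more than one complete item.

Answer: No reduce-reduce conflicts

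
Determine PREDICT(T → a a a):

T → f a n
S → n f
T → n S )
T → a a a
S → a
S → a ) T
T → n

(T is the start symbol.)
{ 'a' }

PREDICT(T → a a a) = (FIRST(RHS) \ {ε}) ∪ (FOLLOW(T) if ε ∈ FIRST(RHS), i.e. RHS ⇒* ε)
FIRST(a a a) = { 'a' }
ε ∉ FIRST(a a a), so FOLLOW(T) is not added.
PREDICT(T → a a a) = { 'a' }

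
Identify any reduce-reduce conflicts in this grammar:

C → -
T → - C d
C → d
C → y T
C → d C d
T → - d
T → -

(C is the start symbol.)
Yes — I8: [C → d .] vs [T → - d .]

A reduce-reduce conflict occurs when an LR(0) state has two complete items [A → α .] and [B → β .] — both call for a reduction, and with no lookahead the parser cannot choose between them.

Augment with C' → C and build the canonical LR(0) collection (I0 = CLOSURE({[C' → . C]}), then GOTO on every symbol after a dot until no new states appear). It has 12 states:
  I0: { [C → . -], [C → . d C d], [C → . d], [C → . y T], [C' → . C] }  — shift
  I1: { [C → - .] }  — reduce
  I2: { [C' → C .] }  — accept
  I3: { [C → . -], [C → . d C d], [C → . d], [C → . y T], [C → d . C d], [C → d .] }  — shift, reduce
  I4: { [C → y . T], [T → . - C d], [T → . - d], [T → . -] }  — shift
  I5: { [C → . -], [C → . d C d], [C → . d], [C → . y T], [T → - . C d], [T → - . d], [T → - .] }  — shift, reduce
  I6: { [C → y T .] }  — reduce
  I7: { [T → - C . d] }  — shift
  I8: { [C → . -], [C → . d C d], [C → . d], [C → . y T], [C → d . C d], [C → d .], [T → - d .] }  — shift, 2 reduces
  I9: { [C → d C . d] }  — shift
  I10: { [C → d C d .] }  — reduce
  I11: { [T → - C d .] }  — reduce

I8 contains complete items [C → d .], [T → - d .] — reduce-reduce conflict.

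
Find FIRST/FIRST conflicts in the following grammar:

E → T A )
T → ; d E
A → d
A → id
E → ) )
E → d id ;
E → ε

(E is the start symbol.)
No FIRST/FIRST conflicts.

FIRST sets of the non-terminals at (or reachable through a nullable prefix from) the front of some alternative:
  FIRST(T) = { ';' }

Productions for E:
  E → T A ): FIRST = { ';' }
  E → ) ): FIRST = { ')' }
  E → d id ;: FIRST = { 'd' }
  E → ε: FIRST = { ε }
Productions for A:
  A → d: FIRST = { 'd' }
  A → id: FIRST = { 'id' }
T has only one production, so no FIRST/FIRST conflict is possible there.

All alternatives of each non-terminal have pairwise disjoint FIRST sets.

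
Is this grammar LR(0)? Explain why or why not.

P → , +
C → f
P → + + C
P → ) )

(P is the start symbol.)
A grammar is LR(0) if no state in the canonical LR(0) collection has:
  - both a shift item (dot before a terminal) and a complete item (shift-reduce conflict), or
  - two or more complete items (reduce-reduce conflict; the accept item [P' → P .] counts as a complete item here).

Augment with P' → P and build the canonical LR(0) collection (I0 = CLOSURE({[P' → . P]}), then GOTO on every symbol after a dot until no new states appear). It has 10 states:
  I0: { [P → . ) )], [P → . + + C], [P → . , +], [P' → . P] }  — shift
  I1: { [P → ) . )] }  — shift
  I2: { [P → + . + C] }  — shift
  I3: { [P → , . +] }  — shift
  I4: { [P' → P .] }  — accept
  I5: { [P → , + .] }  — reduce
  I6: { [C → . f], [P → + + . C] }  — shift
  I7: { [P → + + C .] }  — reduce
  I8: { [C → f .] }  — reduce
  I9: { [P → ) ) .] }  — reduce

Every state is either a pure shift/goto state or contains exactly one complete item and nothing to shift — no conflicts. The grammar is LR(0).

Answer: Yes, the grammar is LR(0)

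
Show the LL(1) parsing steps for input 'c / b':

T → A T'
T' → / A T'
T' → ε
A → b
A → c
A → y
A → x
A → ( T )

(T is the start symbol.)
LL(1) parsing maintains a stack (initially the start symbol over $) and the input. At each step: if the stack top is a terminal, match it against the current input token; if it is a non-terminal N, replace it with the RHS of M[N, lookahead] (the unique production whose predict set contains the lookahead).

Stack is shown with the top on the left.

Stack     Input    Action
-------------------------
T $       c / b $  output T → A T'
A T' $    c / b $  output A → c
c T' $    c / b $  match 'c'
T' $      / b $    output T' → / A T'
/ A T' $  / b $    match '/'
A T' $    b $      output A → b
b T' $    b $      match 'b'
T' $      $        output T' → ε
$         $        accept

The string is accepted.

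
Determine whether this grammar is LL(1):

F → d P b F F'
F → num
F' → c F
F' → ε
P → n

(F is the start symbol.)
No. Predict set conflict for F': { 'c' }

A grammar is LL(1) if for each non-terminal N with multiple productions, the predict sets of those productions are pairwise disjoint, where PREDICT(N → α) = (FIRST(α) \ {ε}) ∪ (FOLLOW(N) if α ⇒* ε).

Relevant sets:
  FOLLOW(F') = { $, 'c' }

For F:
  PREDICT(F → d P b F F') = { 'd' }
  PREDICT(F → num) = { 'num' }
For F':
  PREDICT(F' → c F) = { 'c' }
  PREDICT(F' → ε) = { $, 'c' }
P has a single production, so nothing to check there.

Conflict found: Predict set conflict for F': { 'c' }
The grammar is NOT LL(1).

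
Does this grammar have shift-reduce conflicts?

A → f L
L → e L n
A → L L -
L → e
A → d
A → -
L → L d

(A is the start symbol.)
Yes — I5: [L → e .] vs [L → . e]; I7: [A → f L .] vs [L → L . d]

Augment with A' → A and build the canonical LR(0) collection (I0 = CLOSURE({[A' → . A]}), then GOTO on every symbol after a dot until no new states appear). It has 13 states:
  I0: { [A → . -], [A → . L L -], [A → . d], [A → . f L], [A' → . A], [L → . L d], [L → . e L n], [L → . e] }  — shift
  I1: { [A → - .] }  — reduce
  I2: { [A' → A .] }  — accept
  I3: { [A → L . L -], [L → . L d], [L → . e L n], [L → . e], [L → L . d] }  — shift
  I4: { [A → d .] }  — reduce
  I5: { [L → . L d], [L → . e L n], [L → . e], [L → e . L n], [L → e .] }  — shift, reduce
  I6: { [A → f . L], [L → . L d], [L → . e L n], [L → . e] }  — shift
  I7: { [A → f L .], [L → L . d] }  — shift, reduce
  I8: { [L → L d .] }  — reduce
  I9: { [L → L . d], [L → e L . n] }  — shift
  I10: { [L → e L n .] }  — reduce
  I11: { [A → L L . -], [L → L . d] }  — shift
  I12: { [A → L L - .] }  — reduce

I5 contains reduce item [L → e .] and shift items [L → . e], [L → . e L n] — shift-reduce conflict.
I7 contains reduce item [A → f L .] and shift item [L → L . d] — shift-reduce conflict.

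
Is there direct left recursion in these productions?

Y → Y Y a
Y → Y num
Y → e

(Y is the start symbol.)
Yes, Y is left-recursive

Direct left recursion occurs when N → N α for some non-terminal N (the right-hand side begins with the left-hand side itself).

Y → Y Y a: LEFT RECURSIVE (starts with Y)
Y → Y num: LEFT RECURSIVE (starts with Y)
Y → e: starts with e

The grammar has direct left recursion on: Y.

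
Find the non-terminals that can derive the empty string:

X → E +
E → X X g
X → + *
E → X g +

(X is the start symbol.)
None

There are no ε-productions, so no non-terminal can derive ε.
No non-terminals are nullable.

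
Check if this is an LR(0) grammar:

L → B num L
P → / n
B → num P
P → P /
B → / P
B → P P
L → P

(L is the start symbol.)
A grammar is LR(0) if no state in the canonical LR(0) collection has:
  - both a shift item (dot before a terminal) and a complete item (shift-reduce conflict), or
  - two or more complete items (reduce-reduce conflict; the accept item [L' → L .] counts as a complete item here).

Augment with L' → L and build the canonical LR(0) collection (I0 = CLOSURE({[L' → . L]}), then GOTO on every symbol after a dot until no new states appear). It has 15 states:
  I0: { [B → . / P], [B → . P P], [B → . num P], [L → . B num L], [L → . P], [L' → . L], [P → . / n], [P → . P /] }  — shift
  I1: { [B → / . P], [P → . / n], [P → . P /], [P → / . n] }  — shift
  I2: { [L → B . num L] }  — shift
  I3: { [L' → L .] }  — accept
  I4: { [B → P . P], [L → P .], [P → . / n], [P → . P /], [P → P . /] }  — shift, reduce
  I5: { [B → num . P], [P → . / n], [P → . P /] }  — shift
  I6: { [P → / . n] }  — shift
  I7: { [B → num P .], [P → P . /] }  — shift, reduce
  I8: { [P → P / .] }  — reduce
  I9: { [P → / n .] }  — reduce
  I10: { [P → / . n], [P → P / .] }  — shift, reduce
  I11: { [B → P P .], [P → P . /] }  — shift, reduce
  I12: { [B → . / P], [B → . P P], [B → . num P], [L → . B num L], [L → . P], [L → B num . L], [P → . / n], [P → . P /] }  — shift
  I13: { [L → B num L .] }  — reduce
  I14: { [B → / P .], [P → P . /] }  — shift, reduce

Conflict in state I4:
  Shift-reduce conflict between [L → P .] and [P → . / n]
So the grammar is NOT LR(0).

Answer: No. Shift-reduce conflict between [L → P .] and [P → . / n]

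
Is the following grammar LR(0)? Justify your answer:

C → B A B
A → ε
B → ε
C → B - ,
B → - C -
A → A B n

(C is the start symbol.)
A grammar is LR(0) if no state in the canonical LR(0) collection has:
  - both a shift item (dot before a terminal) and a complete item (shift-reduce conflict), or
  - two or more complete items (reduce-reduce conflict; the accept item [C' → C .] counts as a complete item here).

Augment with C' → C and build the canonical LR(0) collection (I0 = CLOSURE({[C' → . C]}), then GOTO on every symbol after a dot until no new states appear). It has 11 states:
  I0: { [B → . - C -], [B → .], [C → . B - ,], [C → . B A B], [C' → . C] }  — shift, reduce
  I1: { [B → - . C -], [B → . - C -], [B → .], [C → . B - ,], [C → . B A B] }  — shift, reduce
  I2: { [A → . A B n], [A → .], [C → B . - ,], [C → B . A B] }  — shift, reduce
  I3: { [C' → C .] }  — accept
  I4: { [C → B - . ,] }  — shift
  I5: { [A → A . B n], [B → . - C -], [B → .], [C → B A . B] }  — shift, reduce
  I6: { [A → A B . n], [C → B A B .] }  — shift, reduce
  I7: { [A → A B n .] }  — reduce
  I8: { [C → B - , .] }  — reduce
  I9: { [B → - C . -] }  — shift
  I10: { [B → - C - .] }  — reduce

Conflict in state I0:
  Shift-reduce conflict between [B → .] and [B → . - C -]
So the grammar is NOT LR(0).

Answer: No. Shift-reduce conflict between [B → .] and [B → . - C -]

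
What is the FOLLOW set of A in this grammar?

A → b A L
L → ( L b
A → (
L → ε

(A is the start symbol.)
A is the start symbol, so $ ∈ FOLLOW(A).
In A → b A L: A is followed by L, add FIRST(L) \ {ε} = { '(' }
  L is nullable, so FOLLOW(A) is also included — that is the set being defined, nothing new

Taking the union: FOLLOW(A) = { $, '(' }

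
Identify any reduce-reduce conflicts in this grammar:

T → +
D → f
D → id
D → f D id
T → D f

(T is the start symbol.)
Augment with T' → T and build the canonical LR(0) collection (I0 = CLOSURE({[T' → . T]}), then GOTO on every symbol after a dot until no new states appear). It has 9 states:
  I0: { [D → . f D id], [D → . f], [D → . id], [T → . +], [T → . D f], [T' → . T] }  — shift
  I1: { [T → + .] }  — reduce
  I2: { [T → D . f] }  — shift
  I3: { [T' → T .] }  — accept
  I4: { [D → . f D id], [D → . f], [D → . id], [D → f . D id], [D → f .] }  — shift, reduce
  I5: { [D → id .] }  — reduce
  I6: { [D → f D . id] }  — shift
  I7: { [D → f D id .] }  — reduce
  I8: { [T → D f .] }  — reduce

No state contains more than one complete item.

Answer: No reduce-reduce conflicts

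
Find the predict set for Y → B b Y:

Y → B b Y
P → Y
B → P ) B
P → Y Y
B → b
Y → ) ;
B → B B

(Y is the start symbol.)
{ ')', 'b' }

PREDICT(Y → B b Y) = (FIRST(RHS) \ {ε}) ∪ (FOLLOW(Y) if ε ∈ FIRST(RHS), i.e. RHS ⇒* ε)
FIRST(B) = { ')', 'b' }
FIRST(B b Y) = { ')', 'b' }
ε ∉ FIRST(B b Y), so FOLLOW(Y) is not added.
PREDICT(Y → B b Y) = { ')', 'b' }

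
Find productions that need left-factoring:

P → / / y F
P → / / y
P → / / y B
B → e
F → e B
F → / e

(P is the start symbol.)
Left-factoring is needed when two productions for the same non-terminal
share a common prefix on the right-hand side.

Productions for P:
  P → / / y F
  P → / / y
  P → / / y B
Productions for F:
  F → e B
  F → / e

Found common prefix '/ / y' in productions for P

Answer: Yes, P has productions with common prefix '/ / y'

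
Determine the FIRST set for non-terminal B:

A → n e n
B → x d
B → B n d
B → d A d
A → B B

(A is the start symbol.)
To compute FIRST(B), examine every production with B on the left-hand side, reading each right-hand side left to right until a non-nullable symbol is reached.

From B → x d:
  - x is a terminal: add 'x' and stop
From B → B n d:
  - B is the symbol being defined: contributes nothing new
    B is not nullable, so stop
From B → d A d:
  - d is a terminal: add 'd' and stop

Collecting: FIRST(B) = { 'd', 'x' }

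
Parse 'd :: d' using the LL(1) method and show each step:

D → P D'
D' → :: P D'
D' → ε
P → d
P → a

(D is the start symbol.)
Stack is shown with the top on the left.

Stack      Input     Action
---------------------------
D $        d :: d $  output D → P D'
P D' $     d :: d $  output P → d
d D' $     d :: d $  match 'd'
D' $       :: d $    output D' → :: P D'
:: P D' $  :: d $    match '::'
P D' $     d $       output P → d
d D' $     d $       match 'd'
D' $       $         output D' → ε
$          $         accept

The string is accepted.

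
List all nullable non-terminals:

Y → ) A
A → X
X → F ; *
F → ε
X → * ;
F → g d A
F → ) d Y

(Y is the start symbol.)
A non-terminal is nullable if it can derive ε (the empty string): either it has an ε-production, or it has a production whose right-hand side consists entirely of nullable non-terminals.

ε-productions: F → ε
So F is immediately nullable.
No further non-terminal can be added: every production for the remaining non-terminals contains a terminal or a non-nullable non-terminal.
Nullable = { 'F' }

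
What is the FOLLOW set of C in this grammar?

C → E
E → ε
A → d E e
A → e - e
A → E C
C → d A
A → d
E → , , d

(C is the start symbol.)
{ $ }

To compute FOLLOW(C), find every occurrence of C on a right-hand side N → α C β: add FIRST(β) \ {ε}, and if β is empty or nullable also add FOLLOW(N). Iterate to a fixed point.

C is the start symbol, so $ ∈ FOLLOW(C).
In A → E C: C is at the end, add FOLLOW(A)

The FOLLOW sets referred to above (computed the same way, to a fixed point):
  FOLLOW(A) = { $ }

Taking the union: FOLLOW(C) = { $ }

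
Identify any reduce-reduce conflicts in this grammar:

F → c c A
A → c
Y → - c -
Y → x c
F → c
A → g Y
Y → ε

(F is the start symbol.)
A reduce-reduce conflict occurs when an LR(0) state has two complete items [A → α .] and [B → β .] — both call for a reduction, and with no lookahead the parser cannot choose between them.

Augment with F' → F and build the canonical LR(0) collection (I0 = CLOSURE({[F' → . F]}), then GOTO on every symbol after a dot until no new states appear). It has 13 states:
  I0: { [F → . c c A], [F → . c], [F' → . F] }  — shift
  I1: { [F' → F .] }  — accept
  I2: { [F → c . c A], [F → c .] }  — shift, reduce
  I3: { [A → . c], [A → . g Y], [F → c c . A] }  — shift
  I4: { [F → c c A .] }  — reduce
  I5: { [A → c .] }  — reduce
  I6: { [A → g . Y], [Y → . - c -], [Y → . x c], [Y → .] }  — shift, reduce
  I7: { [Y → - . c -] }  — shift
  I8: { [A → g Y .] }  — reduce
  I9: { [Y → x . c] }  — shift
  I10: { [Y → x c .] }  — reduce
  I11: { [Y → - c . -] }  — shift
  I12: { [Y → - c - .] }  — reduce

No state contains more than one complete item.

Answer: No reduce-reduce conflicts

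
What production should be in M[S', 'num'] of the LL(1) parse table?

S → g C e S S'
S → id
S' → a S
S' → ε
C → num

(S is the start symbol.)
Empty (error entry)

To find M[S', 'num'], we find productions for S' where 'num' is in the predict set (PREDICT(N → α) = (FIRST(α) \ {ε}) ∪ (FOLLOW(N) if α ⇒* ε)).

Relevant sets:
  FOLLOW(S') = { $, 'a' }

S' → a S: PREDICT = { 'a' }
S' → ε: PREDICT = { $, 'a' }

M[S', 'num'] is empty (no production applies)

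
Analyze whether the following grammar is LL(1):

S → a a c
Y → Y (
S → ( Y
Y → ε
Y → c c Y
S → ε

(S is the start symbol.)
No. Predict set conflict for Y: { '(' }

A grammar is LL(1) if for each non-terminal N with multiple productions, the predict sets of those productions are pairwise disjoint, where PREDICT(N → α) = (FIRST(α) \ {ε}) ∪ (FOLLOW(N) if α ⇒* ε).

Relevant sets:
  FIRST(Y) = { '(', 'c', ε }
  FOLLOW(S) = { $ }
  FOLLOW(Y) = { $, '(' }

For S:
  PREDICT(S → a a c) = { 'a' }
  PREDICT(S → '(' Y) = { '(' }
  PREDICT(S → ε) = { $ }
For Y:
  PREDICT(Y → Y '(') = { '(', 'c' }
  PREDICT(Y → ε) = { $, '(' }
  PREDICT(Y → c c Y) = { 'c' }

Conflict found: Predict set conflict for Y: { '(' }
The grammar is NOT LL(1).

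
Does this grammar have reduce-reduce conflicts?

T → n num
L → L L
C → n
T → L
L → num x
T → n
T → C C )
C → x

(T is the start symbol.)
Yes — I4: [C → n .] vs [T → n .]

Augment with T' → T and build the canonical LR(0) collection (I0 = CLOSURE({[T' → . T]}), then GOTO on every symbol after a dot until no new states appear). It has 13 states:
  I0: { [C → . n], [C → . x], [L → . L L], [L → . num x], [T → . C C )], [T → . L], [T → . n num], [T → . n], [T' → . T] }  — shift
  I1: { [C → . n], [C → . x], [T → C . C )] }  — shift
  I2: { [L → . L L], [L → . num x], [L → L . L], [T → L .] }  — shift, reduce
  I3: { [T' → T .] }  — accept
  I4: { [C → n .], [T → n . num], [T → n .] }  — shift, 2 reduces
  I5: { [L → num . x] }  — shift
  I6: { [C → x .] }  — reduce
  I7: { [L → num x .] }  — reduce
  I8: { [T → n num .] }  — reduce
  I9: { [L → . L L], [L → . num x], [L → L . L], [L → L L .] }  — shift, reduce
  I10: { [T → C C . )] }  — shift
  I11: { [C → n .] }  — reduce
  I12: { [T → C C ) .] }  — reduce

I4 contains complete items [C → n .], [T → n .] — reduce-reduce conflict.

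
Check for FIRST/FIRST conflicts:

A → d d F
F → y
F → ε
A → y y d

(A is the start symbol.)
No FIRST/FIRST conflicts.

A FIRST/FIRST conflict occurs when two productions N → α and N → β for the same non-terminal have FIRST(α) ∩ FIRST(β) ≠ ∅ (with ε ∈ FIRST of a nullable right-hand side, so two nullable alternatives also conflict).

Productions for A:
  A → d d F: FIRST = { 'd' }
  A → y y d: FIRST = { 'y' }
Productions for F:
  F → y: FIRST = { 'y' }
  F → ε: FIRST = { ε }

All alternatives of each non-terminal have pairwise disjoint FIRST sets.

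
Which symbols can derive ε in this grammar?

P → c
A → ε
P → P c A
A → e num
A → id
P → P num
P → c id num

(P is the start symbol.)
{ 'A' }

A non-terminal is nullable if it can derive ε (the empty string): either it has an ε-production, or it has a production whose right-hand side consists entirely of nullable non-terminals.

ε-productions: A → ε
So A is immediately nullable.
No further non-terminal can be added: every production for the remaining non-terminals contains a terminal or a non-nullable non-terminal.
Nullable = { 'A' }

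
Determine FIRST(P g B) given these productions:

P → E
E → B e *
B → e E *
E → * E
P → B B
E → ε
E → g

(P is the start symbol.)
FIRST sets of the non-terminals involved (from the grammar, by fixed-point iteration):
  FIRST(P) = { '*', 'e', 'g', ε }

To compute FIRST(P g B), process the symbols left to right:
Symbol P is a non-terminal. Add FIRST(P) \ {ε} = { '*', 'e', 'g' }
P is nullable (ε ∈ FIRST(P)), continue to the next symbol.
Symbol g is a terminal. Add 'g' and stop.
FIRST(P g B) = { '*', 'e', 'g' }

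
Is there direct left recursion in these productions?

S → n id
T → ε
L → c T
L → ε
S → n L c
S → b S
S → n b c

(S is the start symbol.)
No direct left recursion

S → n id: starts with n
T → ε: starts with ε
L → c T: starts with c
L → ε: starts with ε
S → n L c: starts with n
S → b S: starts with b
S → n b c: starts with n

No direct left recursion found.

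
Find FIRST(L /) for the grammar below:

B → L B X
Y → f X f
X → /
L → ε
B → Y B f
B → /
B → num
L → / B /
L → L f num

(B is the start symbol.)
{ '/', 'f' }

FIRST sets of the non-terminals involved (from the grammar, by fixed-point iteration):
  FIRST(L) = { '/', 'f', ε }

To compute FIRST(L /), process the symbols left to right:
Symbol L is a non-terminal. Add FIRST(L) \ {ε} = { '/', 'f' }
L is nullable (ε ∈ FIRST(L)), continue to the next symbol.
Symbol / is a terminal. Add '/' and stop.
FIRST(L /) = { '/', 'f' }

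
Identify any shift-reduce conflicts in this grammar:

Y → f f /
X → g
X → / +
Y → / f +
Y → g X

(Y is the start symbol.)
Augment with Y' → Y and build the canonical LR(0) collection (I0 = CLOSURE({[Y' → . Y]}), then GOTO on every symbol after a dot until no new states appear). It has 13 states:
  I0: { [Y → . / f +], [Y → . f f /], [Y → . g X], [Y' → . Y] }  — shift
  I1: { [Y → / . f +] }  — shift
  I2: { [Y' → Y .] }  — accept
  I3: { [Y → f . f /] }  — shift
  I4: { [X → . / +], [X → . g], [Y → g . X] }  — shift
  I5: { [X → / . +] }  — shift
  I6: { [Y → g X .] }  — reduce
  I7: { [X → g .] }  — reduce
  I8: { [X → / + .] }  — reduce
  I9: { [Y → f f . /] }  — shift
  I10: { [Y → f f / .] }  — reduce
  I11: { [Y → / f . +] }  — shift
  I12: { [Y → / f + .] }  — reduce

No state contains both a complete item and a shift item.

Answer: No shift-reduce conflicts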